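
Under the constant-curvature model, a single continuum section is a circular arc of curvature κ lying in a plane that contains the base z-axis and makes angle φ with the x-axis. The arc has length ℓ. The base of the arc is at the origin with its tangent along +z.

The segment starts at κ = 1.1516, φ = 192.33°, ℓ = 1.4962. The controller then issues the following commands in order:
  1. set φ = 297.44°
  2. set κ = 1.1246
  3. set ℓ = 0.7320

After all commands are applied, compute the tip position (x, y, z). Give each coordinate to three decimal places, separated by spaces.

0.131 -0.253 0.652

initial: κ=1.1516, φ=192.33°, ℓ=1.4962
cmd 1: set φ=297.44° → (κ,φ,ℓ)=(1.1516,297.44°,1.4962) → tip=(0.4608,-0.8875,0.8583)
cmd 2: set κ=1.1246 → (κ,φ,ℓ)=(1.1246,297.44°,1.4962) → tip=(0.4555,-0.8772,0.8837)
cmd 3: set ℓ=0.7320 → (κ,φ,ℓ)=(1.1246,297.44°,0.7320) → tip=(0.1312,-0.2526,0.6521)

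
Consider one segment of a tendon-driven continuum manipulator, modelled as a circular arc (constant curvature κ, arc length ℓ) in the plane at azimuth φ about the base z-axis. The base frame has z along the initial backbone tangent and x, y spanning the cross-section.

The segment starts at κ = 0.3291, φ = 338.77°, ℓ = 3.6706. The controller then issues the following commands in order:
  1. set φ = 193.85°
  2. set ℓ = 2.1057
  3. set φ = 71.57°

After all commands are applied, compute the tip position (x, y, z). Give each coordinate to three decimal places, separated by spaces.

0.222 0.665 1.941

initial: κ=0.3291, φ=338.77°, ℓ=3.6706
cmd 1: set φ=193.85° → (κ,φ,ℓ)=(0.3291,193.85°,3.6706) → tip=(-1.9032,-0.4692,2.8408)
cmd 2: set ℓ=2.1057 → (κ,φ,ℓ)=(0.3291,193.85°,2.1057) → tip=(-0.6805,-0.1678,1.9412)
cmd 3: set φ=71.57° → (κ,φ,ℓ)=(0.3291,71.57°,2.1057) → tip=(0.2216,0.6649,1.9412)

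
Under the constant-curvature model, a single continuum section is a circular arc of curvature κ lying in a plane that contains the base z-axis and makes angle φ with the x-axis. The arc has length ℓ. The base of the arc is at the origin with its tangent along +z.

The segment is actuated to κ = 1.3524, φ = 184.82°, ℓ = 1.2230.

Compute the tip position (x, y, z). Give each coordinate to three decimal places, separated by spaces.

-0.798 -0.067 0.737

θ = κ·ℓ = 1.3524 × 1.2230 = 1.65399 rad
ρ = (1 − cos θ)/κ = (1 − -0.08309)/1.3524 = 0.80087
z = sin θ / κ = 0.99654/1.3524 = 0.73687
x = ρ cos φ = 0.80087 × cos(184.82°) = -0.79804
y = ρ sin φ = 0.80087 × sin(184.82°) = -0.06729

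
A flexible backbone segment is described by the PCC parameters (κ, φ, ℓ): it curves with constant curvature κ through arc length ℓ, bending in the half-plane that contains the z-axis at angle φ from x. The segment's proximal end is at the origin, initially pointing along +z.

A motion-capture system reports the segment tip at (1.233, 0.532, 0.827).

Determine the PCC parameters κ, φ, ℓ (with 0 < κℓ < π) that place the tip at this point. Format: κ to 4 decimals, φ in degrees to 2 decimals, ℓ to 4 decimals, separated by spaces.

ρ = √(x²+y²) = √(1.233² + 0.532²) = 1.34287
φ = atan2(y, x) mod 360° = atan2(0.532, 1.233) = 23.3387°
|p|² = ρ² + z² = 1.34287² + 0.827² = 2.48724
κ = 2ρ / |p|² = 2×1.34287 / 2.48724 = 1.07981
θ = 2·atan2(ρ, z) = 2·atan2(1.34287, 0.827) = 2.03762 rad
ℓ = θ/κ = 2.03762/1.07981 = 1.88701

1.0798 23.34 1.8870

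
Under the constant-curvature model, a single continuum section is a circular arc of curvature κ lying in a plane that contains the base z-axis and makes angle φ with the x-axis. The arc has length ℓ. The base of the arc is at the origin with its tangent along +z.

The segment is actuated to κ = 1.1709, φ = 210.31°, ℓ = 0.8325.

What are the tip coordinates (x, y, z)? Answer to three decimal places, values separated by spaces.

-0.323 -0.189 0.707

θ = κ·ℓ = 1.1709 × 0.8325 = 0.97477 rad
ρ = (1 − cos θ)/κ = (1 − 0.56135)/1.1709 = 0.37462
z = sin θ / κ = 0.82758/1.1709 = 0.70679
x = ρ cos φ = 0.37462 × cos(210.31°) = -0.32341
y = ρ sin φ = 0.37462 × sin(210.31°) = -0.18906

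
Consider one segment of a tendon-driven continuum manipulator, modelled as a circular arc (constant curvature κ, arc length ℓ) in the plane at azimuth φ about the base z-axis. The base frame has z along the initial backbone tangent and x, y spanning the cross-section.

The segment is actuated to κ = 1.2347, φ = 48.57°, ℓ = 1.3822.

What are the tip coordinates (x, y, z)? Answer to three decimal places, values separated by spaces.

0.608 0.689 0.802

θ = κ·ℓ = 1.2347 × 1.3822 = 1.70660 rad
ρ = (1 − cos θ)/κ = (1 − -0.13539)/1.2347 = 0.91957
z = sin θ / κ = 0.99079/1.2347 = 0.80246
x = ρ cos φ = 0.91957 × cos(48.57°) = 0.60848
y = ρ sin φ = 0.91957 × sin(48.57°) = 0.68946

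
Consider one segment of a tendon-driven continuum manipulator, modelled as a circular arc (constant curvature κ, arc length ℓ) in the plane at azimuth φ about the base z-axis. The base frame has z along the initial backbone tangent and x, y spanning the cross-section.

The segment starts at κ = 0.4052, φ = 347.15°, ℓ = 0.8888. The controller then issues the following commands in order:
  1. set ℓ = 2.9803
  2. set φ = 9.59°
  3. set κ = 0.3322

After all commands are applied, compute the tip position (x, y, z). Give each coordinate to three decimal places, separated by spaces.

1.340 0.226 2.517

initial: κ=0.4052, φ=347.15°, ℓ=0.8888
cmd 1: set ℓ=2.9803 → (κ,φ,ℓ)=(0.4052,347.15°,2.9803) → tip=(1.5513,-0.3539,2.3069)
cmd 2: set φ=9.59° → (κ,φ,ℓ)=(0.4052,9.59°,2.9803) → tip=(1.5690,0.2651,2.3069)
cmd 3: set κ=0.3322 → (κ,φ,ℓ)=(0.3322,9.59°,2.9803) → tip=(1.3397,0.2264,2.5167)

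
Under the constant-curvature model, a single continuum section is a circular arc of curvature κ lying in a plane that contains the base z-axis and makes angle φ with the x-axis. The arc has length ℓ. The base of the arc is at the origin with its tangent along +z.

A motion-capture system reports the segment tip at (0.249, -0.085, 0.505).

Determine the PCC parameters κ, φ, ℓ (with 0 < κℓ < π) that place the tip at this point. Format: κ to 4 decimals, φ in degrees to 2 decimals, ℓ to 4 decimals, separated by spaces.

1.6229 341.15 0.5919

ρ = √(x²+y²) = √(0.249² + -0.085²) = 0.26311
φ = atan2(y, x) mod 360° = atan2(-0.085, 0.249) = 341.1519°
|p|² = ρ² + z² = 0.26311² + 0.505² = 0.32425
κ = 2ρ / |p|² = 2×0.26311 / 0.32425 = 1.62287
θ = 2·atan2(ρ, z) = 2·atan2(0.26311, 0.505) = 0.96062 rad
ℓ = θ/κ = 0.96062/1.62287 = 0.59193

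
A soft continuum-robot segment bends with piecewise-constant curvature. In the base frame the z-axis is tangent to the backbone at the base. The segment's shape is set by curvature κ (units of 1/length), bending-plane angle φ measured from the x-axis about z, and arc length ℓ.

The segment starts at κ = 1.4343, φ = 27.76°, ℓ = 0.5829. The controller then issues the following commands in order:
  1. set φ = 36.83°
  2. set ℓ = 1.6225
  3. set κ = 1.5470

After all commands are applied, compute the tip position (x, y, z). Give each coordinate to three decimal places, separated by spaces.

initial: κ=1.4343, φ=27.76°, ℓ=0.5829
cmd 1: set φ=36.83° → (κ,φ,ℓ)=(1.4343,36.83°,0.5829) → tip=(0.1839,0.1378,0.5173)
cmd 2: set ℓ=1.6225 → (κ,φ,ℓ)=(1.4343,36.83°,1.6225) → tip=(0.9410,0.7048,0.5071)
cmd 3: set κ=1.5470 → (κ,φ,ℓ)=(1.5470,36.83°,1.6225) → tip=(0.9350,0.7002,0.3817)

0.935 0.700 0.382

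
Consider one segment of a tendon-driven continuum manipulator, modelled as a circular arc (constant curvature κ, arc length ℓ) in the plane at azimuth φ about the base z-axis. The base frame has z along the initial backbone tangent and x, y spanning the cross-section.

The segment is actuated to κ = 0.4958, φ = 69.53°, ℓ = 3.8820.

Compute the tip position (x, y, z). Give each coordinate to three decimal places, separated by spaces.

θ = κ·ℓ = 0.4958 × 3.8820 = 1.92470 rad
ρ = (1 − cos θ)/κ = (1 − -0.34656)/0.4958 = 2.71593
z = sin θ / κ = 0.93803/0.4958 = 1.89195
x = ρ cos φ = 2.71593 × cos(69.53°) = 0.94981
y = ρ sin φ = 2.71593 × sin(69.53°) = 2.54443

0.950 2.544 1.892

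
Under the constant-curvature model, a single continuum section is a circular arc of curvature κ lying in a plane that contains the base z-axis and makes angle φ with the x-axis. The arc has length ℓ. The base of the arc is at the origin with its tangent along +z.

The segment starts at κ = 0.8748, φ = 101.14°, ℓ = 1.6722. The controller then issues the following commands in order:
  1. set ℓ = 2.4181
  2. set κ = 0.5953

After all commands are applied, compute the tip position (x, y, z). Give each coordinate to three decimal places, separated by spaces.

initial: κ=0.8748, φ=101.14°, ℓ=1.6722
cmd 1: set ℓ=2.4181 → (κ,φ,ℓ)=(0.8748,101.14°,2.4181) → tip=(-0.3353,1.7026,0.9778)
cmd 2: set κ=0.5953 → (κ,φ,ℓ)=(0.5953,101.14°,2.4181) → tip=(-0.2821,1.4324,1.6654)

-0.282 1.432 1.665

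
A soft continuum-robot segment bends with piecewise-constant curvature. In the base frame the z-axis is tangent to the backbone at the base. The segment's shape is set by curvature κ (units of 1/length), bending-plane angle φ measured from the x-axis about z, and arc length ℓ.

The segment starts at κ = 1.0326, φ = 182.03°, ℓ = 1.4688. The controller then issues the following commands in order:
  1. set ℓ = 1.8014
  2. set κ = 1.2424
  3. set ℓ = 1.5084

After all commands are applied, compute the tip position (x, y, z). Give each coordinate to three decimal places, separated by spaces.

initial: κ=1.0326, φ=182.03°, ℓ=1.4688
cmd 1: set ℓ=1.8014 → (κ,φ,ℓ)=(1.0326,182.03°,1.8014) → tip=(-1.2440,-0.0441,0.9282)
cmd 2: set κ=1.2424 → (κ,φ,ℓ)=(1.2424,182.03°,1.8014) → tip=(-1.3022,-0.0462,0.6323)
cmd 3: set ℓ=1.5084 → (κ,φ,ℓ)=(1.2424,182.03°,1.5084) → tip=(-1.0446,-0.0370,0.7682)

-1.045 -0.037 0.768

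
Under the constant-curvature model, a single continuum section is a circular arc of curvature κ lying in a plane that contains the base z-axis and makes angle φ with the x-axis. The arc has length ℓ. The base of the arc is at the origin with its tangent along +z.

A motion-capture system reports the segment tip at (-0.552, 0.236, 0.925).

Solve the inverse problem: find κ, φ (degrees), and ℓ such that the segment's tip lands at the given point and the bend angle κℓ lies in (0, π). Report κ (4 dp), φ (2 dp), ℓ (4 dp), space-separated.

ρ = √(x²+y²) = √(-0.552² + 0.236²) = 0.60033
φ = atan2(y, x) mod 360° = atan2(0.236, -0.552) = 156.8515°
|p|² = ρ² + z² = 0.60033² + 0.925² = 1.21603
κ = 2ρ / |p|² = 2×0.60033 / 1.21603 = 0.98737
θ = 2·atan2(ρ, z) = 2·atan2(0.60033, 0.925) = 1.15136 rad
ℓ = θ/κ = 1.15136/0.98737 = 1.16608

0.9874 156.85 1.1661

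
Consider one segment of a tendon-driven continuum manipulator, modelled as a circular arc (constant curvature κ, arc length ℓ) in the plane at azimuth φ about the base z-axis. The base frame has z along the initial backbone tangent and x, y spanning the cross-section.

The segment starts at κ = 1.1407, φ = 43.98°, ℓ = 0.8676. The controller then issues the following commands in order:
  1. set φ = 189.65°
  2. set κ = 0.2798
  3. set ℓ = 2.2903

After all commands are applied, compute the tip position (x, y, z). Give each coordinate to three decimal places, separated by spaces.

-0.699 -0.119 2.137

initial: κ=1.1407, φ=43.98°, ℓ=0.8676
cmd 1: set φ=189.65° → (κ,φ,ℓ)=(1.1407,189.65°,0.8676) → tip=(-0.3898,-0.0663,0.7327)
cmd 2: set κ=0.2798 → (κ,φ,ℓ)=(0.2798,189.65°,0.8676) → tip=(-0.1033,-0.0176,0.8591)
cmd 3: set ℓ=2.2903 → (κ,φ,ℓ)=(0.2798,189.65°,2.2903) → tip=(-0.6990,-0.1189,2.1367)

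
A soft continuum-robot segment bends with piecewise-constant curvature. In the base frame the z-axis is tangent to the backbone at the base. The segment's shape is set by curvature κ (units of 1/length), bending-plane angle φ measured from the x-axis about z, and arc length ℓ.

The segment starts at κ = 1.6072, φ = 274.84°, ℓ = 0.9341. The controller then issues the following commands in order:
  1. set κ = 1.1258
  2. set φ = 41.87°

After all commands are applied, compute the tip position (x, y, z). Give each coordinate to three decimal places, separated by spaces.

0.333 0.299 0.771

initial: κ=1.6072, φ=274.84°, ℓ=0.9341
cmd 1: set κ=1.1258 → (κ,φ,ℓ)=(1.1258,274.84°,0.9341) → tip=(0.0378,-0.4459,0.7712)
cmd 2: set φ=41.87° → (κ,φ,ℓ)=(1.1258,41.87°,0.9341) → tip=(0.3333,0.2987,0.7712)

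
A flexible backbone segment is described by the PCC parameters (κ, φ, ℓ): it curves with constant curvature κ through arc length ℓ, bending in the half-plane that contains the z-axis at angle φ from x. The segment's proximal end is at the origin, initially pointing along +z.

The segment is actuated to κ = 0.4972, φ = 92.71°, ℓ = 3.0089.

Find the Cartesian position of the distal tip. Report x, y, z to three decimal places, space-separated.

-0.088 1.859 2.006

θ = κ·ℓ = 0.4972 × 3.0089 = 1.49603 rad
ρ = (1 − cos θ)/κ = (1 − 0.07470)/0.4972 = 1.86102
z = sin θ / κ = 0.99721/0.4972 = 2.00564
x = ρ cos φ = 1.86102 × cos(92.71°) = -0.08799
y = ρ sin φ = 1.86102 × sin(92.71°) = 1.85894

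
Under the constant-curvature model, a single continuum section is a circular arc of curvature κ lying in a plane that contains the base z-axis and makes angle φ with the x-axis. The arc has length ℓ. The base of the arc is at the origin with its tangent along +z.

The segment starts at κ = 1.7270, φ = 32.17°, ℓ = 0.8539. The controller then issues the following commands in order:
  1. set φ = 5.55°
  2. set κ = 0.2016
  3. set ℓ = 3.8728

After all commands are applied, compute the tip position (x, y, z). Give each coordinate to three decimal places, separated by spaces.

initial: κ=1.7270, φ=32.17°, ℓ=0.8539
cmd 1: set φ=5.55° → (κ,φ,ℓ)=(1.7270,5.55°,0.8539) → tip=(0.5210,0.0506,0.5764)
cmd 2: set κ=0.2016 → (κ,φ,ℓ)=(0.2016,5.55°,0.8539) → tip=(0.0730,0.0071,0.8497)
cmd 3: set ℓ=3.8728 → (κ,φ,ℓ)=(0.2016,5.55°,3.8728) → tip=(1.4299,0.1389,3.4912)

1.430 0.139 3.491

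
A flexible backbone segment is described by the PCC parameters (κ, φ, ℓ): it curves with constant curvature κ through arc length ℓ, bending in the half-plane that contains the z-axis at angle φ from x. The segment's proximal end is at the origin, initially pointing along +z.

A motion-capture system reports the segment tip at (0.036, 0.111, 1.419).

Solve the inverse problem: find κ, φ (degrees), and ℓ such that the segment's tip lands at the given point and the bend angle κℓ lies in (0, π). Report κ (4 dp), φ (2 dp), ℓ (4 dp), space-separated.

0.1151 72.03 1.4254

ρ = √(x²+y²) = √(0.036² + 0.111²) = 0.11669
φ = atan2(y, x) mod 360° = atan2(0.111, 0.036) = 72.0309°
|p|² = ρ² + z² = 0.11669² + 1.419² = 2.02718
κ = 2ρ / |p|² = 2×0.11669 / 2.02718 = 0.11513
θ = 2·atan2(ρ, z) = 2·atan2(0.11669, 1.419) = 0.16410 rad
ℓ = θ/κ = 0.16410/0.11513 = 1.42539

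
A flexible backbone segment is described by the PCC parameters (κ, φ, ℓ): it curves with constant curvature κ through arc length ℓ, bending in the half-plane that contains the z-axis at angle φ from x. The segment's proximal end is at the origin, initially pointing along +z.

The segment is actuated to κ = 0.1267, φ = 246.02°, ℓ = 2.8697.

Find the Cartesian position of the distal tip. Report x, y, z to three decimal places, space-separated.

-0.210 -0.471 2.807

θ = κ·ℓ = 0.1267 × 2.8697 = 0.36359 rad
ρ = (1 − cos θ)/κ = (1 − 0.93463)/0.1267 = 0.51598
z = sin θ / κ = 0.35563/0.1267 = 2.80689
x = ρ cos φ = 0.51598 × cos(246.02°) = -0.20970
y = ρ sin φ = 0.51598 × sin(246.02°) = -0.47144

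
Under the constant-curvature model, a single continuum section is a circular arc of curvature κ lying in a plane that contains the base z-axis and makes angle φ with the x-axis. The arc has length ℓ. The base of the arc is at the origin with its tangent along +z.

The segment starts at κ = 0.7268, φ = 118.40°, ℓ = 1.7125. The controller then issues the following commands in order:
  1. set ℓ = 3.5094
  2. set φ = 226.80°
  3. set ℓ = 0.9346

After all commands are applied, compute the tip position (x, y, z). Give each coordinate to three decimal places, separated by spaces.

-0.209 -0.223 0.864

initial: κ=0.7268, φ=118.40°, ℓ=1.7125
cmd 1: set ℓ=3.5094 → (κ,φ,ℓ)=(0.7268,118.40°,3.5094) → tip=(-1.1978,2.2153,0.7666)
cmd 2: set φ=226.80° → (κ,φ,ℓ)=(0.7268,226.80°,3.5094) → tip=(-1.7240,-1.8359,0.7666)
cmd 3: set ℓ=0.9346 → (κ,φ,ℓ)=(0.7268,226.80°,0.9346) → tip=(-0.2091,-0.2226,0.8644)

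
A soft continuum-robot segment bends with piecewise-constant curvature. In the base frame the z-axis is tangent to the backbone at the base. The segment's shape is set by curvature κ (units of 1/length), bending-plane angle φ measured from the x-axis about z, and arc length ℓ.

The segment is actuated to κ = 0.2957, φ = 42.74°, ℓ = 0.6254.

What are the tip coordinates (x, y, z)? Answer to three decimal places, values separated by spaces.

θ = κ·ℓ = 0.2957 × 0.6254 = 0.18493 rad
ρ = (1 − cos θ)/κ = (1 − 0.98295)/0.2957 = 0.05766
z = sin θ / κ = 0.18388/0.2957 = 0.62184
x = ρ cos φ = 0.05766 × cos(42.74°) = 0.04235
y = ρ sin φ = 0.05766 × sin(42.74°) = 0.03913

0.042 0.039 0.622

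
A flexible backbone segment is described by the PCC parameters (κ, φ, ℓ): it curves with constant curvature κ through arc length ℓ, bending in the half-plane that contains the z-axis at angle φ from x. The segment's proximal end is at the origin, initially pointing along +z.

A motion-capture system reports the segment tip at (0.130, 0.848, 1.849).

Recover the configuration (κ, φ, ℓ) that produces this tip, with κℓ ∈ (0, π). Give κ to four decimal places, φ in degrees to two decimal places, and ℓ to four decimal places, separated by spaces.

ρ = √(x²+y²) = √(0.130² + 0.848²) = 0.85791
φ = atan2(y, x) mod 360° = atan2(0.848, 0.130) = 81.2843°
|p|² = ρ² + z² = 0.85791² + 1.849² = 4.15480
κ = 2ρ / |p|² = 2×0.85791 / 4.15480 = 0.41297
θ = 2·atan2(ρ, z) = 2·atan2(0.85791, 1.849) = 0.86884 rad
ℓ = θ/κ = 0.86884/0.41297 = 2.10389

0.4130 81.28 2.1039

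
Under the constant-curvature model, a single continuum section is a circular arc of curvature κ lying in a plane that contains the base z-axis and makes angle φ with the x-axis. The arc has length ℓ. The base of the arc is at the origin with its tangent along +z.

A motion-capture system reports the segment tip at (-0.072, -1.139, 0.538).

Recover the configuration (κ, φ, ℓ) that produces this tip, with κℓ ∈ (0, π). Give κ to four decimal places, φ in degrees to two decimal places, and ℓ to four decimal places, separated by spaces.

1.4338 266.38 1.5766

ρ = √(x²+y²) = √(-0.072² + -1.139²) = 1.14127
φ = atan2(y, x) mod 360° = atan2(-1.139, -0.072) = 266.3830°
|p|² = ρ² + z² = 1.14127² + 0.538² = 1.59195
κ = 2ρ / |p|² = 2×1.14127 / 1.59195 = 1.43381
θ = 2·atan2(ρ, z) = 2·atan2(1.14127, 0.538) = 2.26057 rad
ℓ = θ/κ = 2.26057/1.43381 = 1.57662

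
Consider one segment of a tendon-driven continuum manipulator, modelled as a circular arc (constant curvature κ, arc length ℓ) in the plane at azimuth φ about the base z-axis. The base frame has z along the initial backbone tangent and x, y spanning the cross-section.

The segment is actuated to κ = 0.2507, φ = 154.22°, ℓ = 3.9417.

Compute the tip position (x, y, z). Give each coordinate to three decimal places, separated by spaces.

θ = κ·ℓ = 0.2507 × 3.9417 = 0.98818 rad
ρ = (1 − cos θ)/κ = (1 − 0.55021)/0.2507 = 1.79415
z = sin θ / κ = 0.83503/0.2507 = 3.33079
x = ρ cos φ = 1.79415 × cos(154.22°) = -1.61558
y = ρ sin φ = 1.79415 × sin(154.22°) = 0.78031

-1.616 0.780 3.331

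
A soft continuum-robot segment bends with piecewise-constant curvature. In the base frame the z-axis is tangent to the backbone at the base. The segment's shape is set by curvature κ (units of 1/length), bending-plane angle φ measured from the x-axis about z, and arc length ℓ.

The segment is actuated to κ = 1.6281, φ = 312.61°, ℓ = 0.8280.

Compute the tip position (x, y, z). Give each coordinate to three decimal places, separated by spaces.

θ = κ·ℓ = 1.6281 × 0.8280 = 1.34807 rad
ρ = (1 − cos θ)/κ = (1 − 0.22089)/1.6281 = 0.47854
z = sin θ / κ = 0.97530/1.6281 = 0.59904
x = ρ cos φ = 0.47854 × cos(312.61°) = 0.32397
y = ρ sin φ = 0.47854 × sin(312.61°) = -0.35219

0.324 -0.352 0.599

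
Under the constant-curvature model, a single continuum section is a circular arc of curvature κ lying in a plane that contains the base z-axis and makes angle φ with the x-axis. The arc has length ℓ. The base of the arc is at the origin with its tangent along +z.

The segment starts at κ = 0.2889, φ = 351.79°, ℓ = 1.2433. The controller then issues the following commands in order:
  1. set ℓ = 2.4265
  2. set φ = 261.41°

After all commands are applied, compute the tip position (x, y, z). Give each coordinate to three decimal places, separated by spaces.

-0.122 -0.807 2.233

initial: κ=0.2889, φ=351.79°, ℓ=1.2433
cmd 1: set ℓ=2.4265 → (κ,φ,ℓ)=(0.2889,351.79°,2.4265) → tip=(0.8079,-0.1166,2.2326)
cmd 2: set φ=261.41° → (κ,φ,ℓ)=(0.2889,261.41°,2.4265) → tip=(-0.1219,-0.8071,2.2326)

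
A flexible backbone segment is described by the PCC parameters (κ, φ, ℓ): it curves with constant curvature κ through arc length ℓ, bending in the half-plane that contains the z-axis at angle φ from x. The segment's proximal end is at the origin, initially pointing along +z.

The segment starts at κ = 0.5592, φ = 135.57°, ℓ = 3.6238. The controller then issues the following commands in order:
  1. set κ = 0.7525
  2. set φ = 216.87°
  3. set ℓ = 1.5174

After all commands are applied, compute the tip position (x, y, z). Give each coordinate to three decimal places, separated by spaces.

-0.621 -0.466 1.209

initial: κ=0.5592, φ=135.57°, ℓ=3.6238
cmd 1: set κ=0.7525 → (κ,φ,ℓ)=(0.7525,135.57°,3.6238) → tip=(-1.8175,1.7817,0.5354)
cmd 2: set φ=216.87° → (κ,φ,ℓ)=(0.7525,216.87°,3.6238) → tip=(-2.0361,-1.5271,0.5354)
cmd 3: set ℓ=1.5174 → (κ,φ,ℓ)=(0.7525,216.87°,1.5174) → tip=(-0.6209,-0.4657,1.2085)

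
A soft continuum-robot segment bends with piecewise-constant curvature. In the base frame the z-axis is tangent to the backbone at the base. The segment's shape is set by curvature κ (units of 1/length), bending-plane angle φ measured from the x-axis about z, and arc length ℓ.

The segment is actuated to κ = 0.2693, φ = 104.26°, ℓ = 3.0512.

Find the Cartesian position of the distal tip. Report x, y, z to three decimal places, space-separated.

θ = κ·ℓ = 0.2693 × 3.0512 = 0.82169 rad
ρ = (1 − cos θ)/κ = (1 − 0.68099)/0.2693 = 1.18460
z = sin θ / κ = 0.73230/0.2693 = 2.71926
x = ρ cos φ = 1.18460 × cos(104.26°) = -0.29179
y = ρ sin φ = 1.18460 × sin(104.26°) = 1.14810

-0.292 1.148 2.719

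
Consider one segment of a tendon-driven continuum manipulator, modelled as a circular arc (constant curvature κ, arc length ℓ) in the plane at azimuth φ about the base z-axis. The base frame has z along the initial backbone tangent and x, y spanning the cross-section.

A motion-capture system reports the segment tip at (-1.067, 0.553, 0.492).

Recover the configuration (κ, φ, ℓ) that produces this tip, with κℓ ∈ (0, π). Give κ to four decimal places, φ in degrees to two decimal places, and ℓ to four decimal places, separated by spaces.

ρ = √(x²+y²) = √(-1.067² + 0.553²) = 1.20179
φ = atan2(y, x) mod 360° = atan2(0.553, -1.067) = 152.6034°
|p|² = ρ² + z² = 1.20179² + 0.492² = 1.68636
κ = 2ρ / |p|² = 2×1.20179 / 1.68636 = 1.42530
θ = 2·atan2(ρ, z) = 2·atan2(1.20179, 0.492) = 2.36444 rad
ℓ = θ/κ = 2.36444/1.42530 = 1.65890

1.4253 152.60 1.6589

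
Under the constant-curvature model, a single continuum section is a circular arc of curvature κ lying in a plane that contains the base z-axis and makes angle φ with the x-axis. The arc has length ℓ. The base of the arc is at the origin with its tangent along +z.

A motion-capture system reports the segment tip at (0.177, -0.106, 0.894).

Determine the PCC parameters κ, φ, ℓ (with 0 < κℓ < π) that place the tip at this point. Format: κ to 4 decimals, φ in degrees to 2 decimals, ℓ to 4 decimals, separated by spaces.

ρ = √(x²+y²) = √(0.177² + -0.106²) = 0.20631
φ = atan2(y, x) mod 360° = atan2(-0.106, 0.177) = 329.0839°
|p|² = ρ² + z² = 0.20631² + 0.894² = 0.84180
κ = 2ρ / |p|² = 2×0.20631 / 0.84180 = 0.49017
θ = 2·atan2(ρ, z) = 2·atan2(0.20631, 0.894) = 0.45361 rad
ℓ = θ/κ = 0.45361/0.49017 = 0.92541

0.4902 329.08 0.9254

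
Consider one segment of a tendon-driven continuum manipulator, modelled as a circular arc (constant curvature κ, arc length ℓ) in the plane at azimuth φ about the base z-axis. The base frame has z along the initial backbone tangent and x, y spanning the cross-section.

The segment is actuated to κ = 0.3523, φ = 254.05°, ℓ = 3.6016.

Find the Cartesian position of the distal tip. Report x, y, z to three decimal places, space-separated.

-0.548 -1.918 2.710

θ = κ·ℓ = 0.3523 × 3.6016 = 1.26884 rad
ρ = (1 − cos θ)/κ = (1 − 0.29739)/0.3523 = 1.99437
z = sin θ / κ = 0.95476/0.3523 = 2.71007
x = ρ cos φ = 1.99437 × cos(254.05°) = -0.54805
y = ρ sin φ = 1.99437 × sin(254.05°) = -1.91759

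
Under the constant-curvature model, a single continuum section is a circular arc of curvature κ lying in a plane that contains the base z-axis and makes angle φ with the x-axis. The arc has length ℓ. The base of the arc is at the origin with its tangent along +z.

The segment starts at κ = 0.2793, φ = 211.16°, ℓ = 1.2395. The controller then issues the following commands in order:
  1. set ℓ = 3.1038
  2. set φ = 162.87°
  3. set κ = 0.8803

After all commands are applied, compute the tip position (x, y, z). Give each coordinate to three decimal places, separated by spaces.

initial: κ=0.2793, φ=211.16°, ℓ=1.2395
cmd 1: set ℓ=3.1038 → (κ,φ,ℓ)=(0.2793,211.16°,3.1038) → tip=(-1.0809,-0.6536,2.7294)
cmd 2: set φ=162.87° → (κ,φ,ℓ)=(0.2793,162.87°,3.1038) → tip=(-1.2071,0.3721,2.7294)
cmd 3: set κ=0.8803 → (κ,φ,ℓ)=(0.8803,162.87°,3.1038) → tip=(-2.0815,0.6415,0.4521)

-2.081 0.642 0.452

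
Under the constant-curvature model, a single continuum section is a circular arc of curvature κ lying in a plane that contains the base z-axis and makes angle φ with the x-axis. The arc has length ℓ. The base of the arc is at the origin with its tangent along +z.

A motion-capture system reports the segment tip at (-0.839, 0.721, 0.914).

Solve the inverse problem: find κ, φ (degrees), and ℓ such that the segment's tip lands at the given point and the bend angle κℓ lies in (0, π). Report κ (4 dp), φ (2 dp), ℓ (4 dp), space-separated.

ρ = √(x²+y²) = √(-0.839² + 0.721²) = 1.10624
φ = atan2(y, x) mod 360° = atan2(0.721, -0.839) = 139.3257°
|p|² = ρ² + z² = 1.10624² + 0.914² = 2.05916
κ = 2ρ / |p|² = 2×1.10624 / 2.05916 = 1.07446
θ = 2·atan2(ρ, z) = 2·atan2(1.10624, 0.914) = 1.76054 rad
ℓ = θ/κ = 1.76054/1.07446 = 1.63854

1.0745 139.33 1.6385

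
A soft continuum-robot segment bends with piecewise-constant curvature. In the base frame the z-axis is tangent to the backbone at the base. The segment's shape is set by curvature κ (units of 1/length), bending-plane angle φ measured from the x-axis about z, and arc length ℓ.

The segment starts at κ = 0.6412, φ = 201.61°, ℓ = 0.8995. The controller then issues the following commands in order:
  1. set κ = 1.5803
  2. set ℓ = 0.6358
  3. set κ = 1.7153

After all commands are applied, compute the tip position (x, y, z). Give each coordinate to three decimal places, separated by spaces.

initial: κ=0.6412, φ=201.61°, ℓ=0.8995
cmd 1: set κ=1.5803 → (κ,φ,ℓ)=(1.5803,201.61°,0.8995) → tip=(-0.5008,-0.1984,0.6258)
cmd 2: set ℓ=0.6358 → (κ,φ,ℓ)=(1.5803,201.61°,0.6358) → tip=(-0.2728,-0.1081,0.5341)
cmd 3: set κ=1.7153 → (κ,φ,ℓ)=(1.7153,201.61°,0.6358) → tip=(-0.2916,-0.1155,0.5171)

-0.292 -0.116 0.517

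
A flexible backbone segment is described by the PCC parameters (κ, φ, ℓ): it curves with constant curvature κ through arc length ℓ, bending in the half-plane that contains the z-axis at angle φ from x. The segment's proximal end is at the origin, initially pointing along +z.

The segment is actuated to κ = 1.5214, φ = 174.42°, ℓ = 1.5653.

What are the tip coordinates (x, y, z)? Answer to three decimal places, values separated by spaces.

-1.128 0.110 0.453

θ = κ·ℓ = 1.5214 × 1.5653 = 2.38145 rad
ρ = (1 − cos θ)/κ = (1 − -0.72474)/1.5214 = 1.13365
z = sin θ / κ = 0.68903/1.5214 = 0.45289
x = ρ cos φ = 1.13365 × cos(174.42°) = -1.12828
y = ρ sin φ = 1.13365 × sin(174.42°) = 0.11023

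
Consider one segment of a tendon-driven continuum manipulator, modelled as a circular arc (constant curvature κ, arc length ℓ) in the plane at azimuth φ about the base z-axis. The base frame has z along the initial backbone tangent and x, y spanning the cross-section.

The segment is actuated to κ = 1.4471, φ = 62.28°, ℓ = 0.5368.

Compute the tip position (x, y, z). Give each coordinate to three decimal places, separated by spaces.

0.092 0.175 0.484

θ = κ·ℓ = 1.4471 × 0.5368 = 0.77680 rad
ρ = (1 − cos θ)/κ = (1 − 0.71316)/1.4471 = 0.19822
z = sin θ / κ = 0.70100/1.4471 = 0.48442
x = ρ cos φ = 0.19822 × cos(62.28°) = 0.09220
y = ρ sin φ = 0.19822 × sin(62.28°) = 0.17547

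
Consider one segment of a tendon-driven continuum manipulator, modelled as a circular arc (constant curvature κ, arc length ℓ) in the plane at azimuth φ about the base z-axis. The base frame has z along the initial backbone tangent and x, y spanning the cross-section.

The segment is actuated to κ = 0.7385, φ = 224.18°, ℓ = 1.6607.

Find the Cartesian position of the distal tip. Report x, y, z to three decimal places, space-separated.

-0.643 -0.625 1.275

θ = κ·ℓ = 0.7385 × 1.6607 = 1.22643 rad
ρ = (1 − cos θ)/κ = (1 − 0.33760)/0.7385 = 0.89695
z = sin θ / κ = 0.94129/0.7385 = 1.27460
x = ρ cos φ = 0.89695 × cos(224.18°) = -0.64325
y = ρ sin φ = 0.89695 × sin(224.18°) = -0.62510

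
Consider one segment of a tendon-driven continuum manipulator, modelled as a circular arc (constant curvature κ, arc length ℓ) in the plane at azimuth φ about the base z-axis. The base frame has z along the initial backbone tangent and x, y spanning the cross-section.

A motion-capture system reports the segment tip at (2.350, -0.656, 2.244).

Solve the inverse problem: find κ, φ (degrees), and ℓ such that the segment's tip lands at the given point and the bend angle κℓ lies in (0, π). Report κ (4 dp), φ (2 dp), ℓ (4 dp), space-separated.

ρ = √(x²+y²) = √(2.350² + -0.656²) = 2.43984
φ = atan2(y, x) mod 360° = atan2(-0.656, 2.350) = 344.4030°
|p|² = ρ² + z² = 2.43984² + 2.244² = 10.98837
κ = 2ρ / |p|² = 2×2.43984 / 10.98837 = 0.44408
θ = 2·atan2(ρ, z) = 2·atan2(2.43984, 2.244) = 1.65437 rad
ℓ = θ/κ = 1.65437/0.44408 = 3.72542

0.4441 344.40 3.7254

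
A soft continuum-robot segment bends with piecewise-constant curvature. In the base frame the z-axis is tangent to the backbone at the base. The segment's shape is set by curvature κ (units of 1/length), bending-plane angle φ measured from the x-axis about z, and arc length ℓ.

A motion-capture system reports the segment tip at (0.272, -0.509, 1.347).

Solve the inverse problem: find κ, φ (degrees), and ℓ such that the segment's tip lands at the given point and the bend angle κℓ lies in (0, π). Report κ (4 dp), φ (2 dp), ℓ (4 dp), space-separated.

0.5375 298.12 1.5062

ρ = √(x²+y²) = √(0.272² + -0.509²) = 0.57712
φ = atan2(y, x) mod 360° = atan2(-0.509, 0.272) = 298.1192°
|p|² = ρ² + z² = 0.57712² + 1.347² = 2.14747
κ = 2ρ / |p|² = 2×0.57712 / 2.14747 = 0.53749
θ = 2·atan2(ρ, z) = 2·atan2(0.57712, 1.347) = 0.80957 rad
ℓ = θ/κ = 0.80957/0.53749 = 1.50622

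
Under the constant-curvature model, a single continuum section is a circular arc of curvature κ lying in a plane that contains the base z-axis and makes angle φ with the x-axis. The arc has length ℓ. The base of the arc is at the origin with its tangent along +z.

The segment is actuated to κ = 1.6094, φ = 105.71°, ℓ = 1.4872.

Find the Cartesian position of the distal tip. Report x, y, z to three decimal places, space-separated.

-0.292 1.037 0.423

θ = κ·ℓ = 1.6094 × 1.4872 = 2.39350 rad
ρ = (1 − cos θ)/κ = (1 − -0.73299)/1.6094 = 1.07679
z = sin θ / κ = 0.68024/1.6094 = 0.42267
x = ρ cos φ = 1.07679 × cos(105.71°) = -0.29156
y = ρ sin φ = 1.07679 × sin(105.71°) = 1.03657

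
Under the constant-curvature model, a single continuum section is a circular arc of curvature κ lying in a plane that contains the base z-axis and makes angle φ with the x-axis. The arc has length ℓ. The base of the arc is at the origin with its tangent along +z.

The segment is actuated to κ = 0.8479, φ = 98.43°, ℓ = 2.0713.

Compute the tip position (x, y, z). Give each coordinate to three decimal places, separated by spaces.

θ = κ·ℓ = 0.8479 × 2.0713 = 1.75626 rad
ρ = (1 − cos θ)/κ = (1 − -0.18440)/0.8479 = 1.39686
z = sin θ / κ = 0.98285/0.8479 = 1.15916
x = ρ cos φ = 1.39686 × cos(98.43°) = -0.20478
y = ρ sin φ = 1.39686 × sin(98.43°) = 1.38177

-0.205 1.382 1.159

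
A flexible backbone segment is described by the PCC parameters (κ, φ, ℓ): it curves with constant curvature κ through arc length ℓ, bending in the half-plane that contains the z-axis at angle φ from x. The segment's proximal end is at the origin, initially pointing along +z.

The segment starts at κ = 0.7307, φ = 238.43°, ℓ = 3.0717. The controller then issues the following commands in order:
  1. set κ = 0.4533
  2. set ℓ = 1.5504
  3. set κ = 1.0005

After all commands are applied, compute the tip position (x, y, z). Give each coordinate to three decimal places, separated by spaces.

initial: κ=0.7307, φ=238.43°, ℓ=3.0717
cmd 1: set κ=0.4533 → (κ,φ,ℓ)=(0.4533,238.43°,3.0717) → tip=(-0.9500,-1.5460,2.1710)
cmd 2: set ℓ=1.5504 → (κ,φ,ℓ)=(0.4533,238.43°,1.5504) → tip=(-0.2737,-0.4454,1.4259)
cmd 3: set κ=1.0005 → (κ,φ,ℓ)=(1.0005,238.43°,1.5504) → tip=(-0.5130,-0.8349,0.9993)

-0.513 -0.835 0.999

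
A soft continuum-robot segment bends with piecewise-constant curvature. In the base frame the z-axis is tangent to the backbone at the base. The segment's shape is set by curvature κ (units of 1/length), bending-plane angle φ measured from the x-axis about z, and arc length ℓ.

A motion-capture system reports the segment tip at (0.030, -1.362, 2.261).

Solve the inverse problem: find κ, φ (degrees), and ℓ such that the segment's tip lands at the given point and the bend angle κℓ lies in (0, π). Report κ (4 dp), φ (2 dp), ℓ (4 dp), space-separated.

ρ = √(x²+y²) = √(0.030² + -1.362²) = 1.36233
φ = atan2(y, x) mod 360° = atan2(-1.362, 0.030) = 271.2618°
|p|² = ρ² + z² = 1.36233² + 2.261² = 6.96807
κ = 2ρ / |p|² = 2×1.36233 / 6.96807 = 0.39102
θ = 2·atan2(ρ, z) = 2·atan2(1.36233, 2.261) = 1.08456 rad
ℓ = θ/κ = 1.08456/0.39102 = 2.77367

0.3910 271.26 2.7737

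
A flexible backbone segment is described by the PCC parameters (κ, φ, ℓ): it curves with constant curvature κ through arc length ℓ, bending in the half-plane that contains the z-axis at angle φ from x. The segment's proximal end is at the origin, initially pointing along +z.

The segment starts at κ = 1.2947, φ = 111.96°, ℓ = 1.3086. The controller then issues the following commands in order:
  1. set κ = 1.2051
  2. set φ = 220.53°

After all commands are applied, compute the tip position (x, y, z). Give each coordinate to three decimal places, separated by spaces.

-0.635 -0.543 0.830

initial: κ=1.2947, φ=111.96°, ℓ=1.3086
cmd 1: set κ=1.2051 → (κ,φ,ℓ)=(1.2051,111.96°,1.3086) → tip=(-0.3122,0.7744,0.8298)
cmd 2: set φ=220.53° → (κ,φ,ℓ)=(1.2051,220.53°,1.3086) → tip=(-0.6346,-0.5426,0.8298)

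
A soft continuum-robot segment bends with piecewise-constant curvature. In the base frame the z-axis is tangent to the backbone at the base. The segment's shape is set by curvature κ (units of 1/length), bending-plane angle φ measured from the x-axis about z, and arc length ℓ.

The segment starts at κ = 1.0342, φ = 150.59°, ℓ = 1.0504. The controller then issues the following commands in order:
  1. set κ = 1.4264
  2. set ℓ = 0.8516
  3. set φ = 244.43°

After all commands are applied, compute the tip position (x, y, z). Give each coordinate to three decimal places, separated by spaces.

-0.197 -0.412 0.657

initial: κ=1.0342, φ=150.59°, ℓ=1.0504
cmd 1: set κ=1.4264 → (κ,φ,ℓ)=(1.4264,150.59°,1.0504) → tip=(-0.5665,0.3193,0.6992)
cmd 2: set ℓ=0.8516 → (κ,φ,ℓ)=(1.4264,150.59°,0.8516) → tip=(-0.3978,0.2243,0.6571)
cmd 3: set φ=244.43° → (κ,φ,ℓ)=(1.4264,244.43°,0.8516) → tip=(-0.1971,-0.4119,0.6571)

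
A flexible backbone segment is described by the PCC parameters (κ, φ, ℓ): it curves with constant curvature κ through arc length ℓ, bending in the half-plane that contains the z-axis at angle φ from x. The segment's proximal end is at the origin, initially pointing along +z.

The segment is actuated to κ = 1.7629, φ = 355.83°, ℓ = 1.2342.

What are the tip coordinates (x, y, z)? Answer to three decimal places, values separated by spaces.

0.888 -0.065 0.467

θ = κ·ℓ = 1.7629 × 1.2342 = 2.17577 rad
ρ = (1 − cos θ)/κ = (1 − -0.56874)/1.7629 = 0.88986
z = sin θ / κ = 0.82252/1.7629 = 0.46657
x = ρ cos φ = 0.88986 × cos(355.83°) = 0.88751
y = ρ sin φ = 0.88986 × sin(355.83°) = -0.06471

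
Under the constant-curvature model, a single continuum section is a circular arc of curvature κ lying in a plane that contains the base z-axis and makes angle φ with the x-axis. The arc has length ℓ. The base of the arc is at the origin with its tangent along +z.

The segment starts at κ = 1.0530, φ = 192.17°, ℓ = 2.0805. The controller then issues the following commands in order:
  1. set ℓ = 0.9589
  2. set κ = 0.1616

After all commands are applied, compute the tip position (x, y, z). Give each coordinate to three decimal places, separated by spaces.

-0.072 -0.016 0.955

initial: κ=1.0530, φ=192.17°, ℓ=2.0805
cmd 1: set ℓ=0.9589 → (κ,φ,ℓ)=(1.0530,192.17°,0.9589) → tip=(-0.4344,-0.0937,0.8041)
cmd 2: set κ=0.1616 → (κ,φ,ℓ)=(0.1616,192.17°,0.9589) → tip=(-0.0725,-0.0156,0.9551)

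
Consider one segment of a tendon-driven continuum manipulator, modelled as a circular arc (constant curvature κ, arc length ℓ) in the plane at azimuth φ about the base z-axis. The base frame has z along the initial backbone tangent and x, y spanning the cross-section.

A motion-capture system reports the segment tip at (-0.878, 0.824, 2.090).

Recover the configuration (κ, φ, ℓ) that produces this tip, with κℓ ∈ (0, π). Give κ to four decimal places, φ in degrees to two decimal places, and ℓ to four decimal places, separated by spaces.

0.4139 136.82 2.5255

ρ = √(x²+y²) = √(-0.878² + 0.824²) = 1.20410
φ = atan2(y, x) mod 360° = atan2(0.824, -0.878) = 136.8172°
|p|² = ρ² + z² = 1.20410² + 2.090² = 5.81796
κ = 2ρ / |p|² = 2×1.20410 / 5.81796 = 0.41393
θ = 2·atan2(ρ, z) = 2·atan2(1.20410, 2.090) = 1.04536 rad
ℓ = θ/κ = 1.04536/0.41393 = 2.52547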